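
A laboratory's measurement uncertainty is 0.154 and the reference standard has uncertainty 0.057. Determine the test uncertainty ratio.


TUR = u_lab / u_ref
= 0.154 / 0.057
= 2.7018

2.7018


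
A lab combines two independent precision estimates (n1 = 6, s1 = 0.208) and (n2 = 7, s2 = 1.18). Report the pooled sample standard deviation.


s_p = sqrt(((n1-1)*s1^2 + (n2-1)*s2^2) / (n1+n2-2))
numerator = (6-1)*0.208^2 + (7-1)*1.18^2 = 0.21632 + 8.3544 = 8.57072
denominator = 6 + 7 - 2 = 11
s_p^2 = 8.57072 / 11 = 0.77915636
s_p = sqrt(0.77915636) = 0.8827

0.8827


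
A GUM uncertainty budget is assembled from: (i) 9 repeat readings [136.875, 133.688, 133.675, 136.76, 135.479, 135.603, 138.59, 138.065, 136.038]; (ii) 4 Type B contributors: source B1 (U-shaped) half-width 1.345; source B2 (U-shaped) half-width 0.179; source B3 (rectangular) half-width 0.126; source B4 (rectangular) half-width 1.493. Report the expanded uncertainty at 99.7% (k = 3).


mean = (136.875 + 133.688 + 133.675 + 136.76 + 135.479 + 135.603 + 138.59 + 138.065 + 136.038) / 9 = 136.0858889
s = sqrt(sum((x - mean)^2)/(n-1)) = 1.7113818
u_A = s / sqrt(n) = 1.7113818 / sqrt(9) = 0.5704606
u_B1 = 1.345 / sqrt(2) = 0.95105862
u_B2 = 0.179 / sqrt(2) = 0.12657211
u_B3 = 0.126 / sqrt(3) = 0.072746134
u_B4 = 1.493 / sqrt(3) = 0.86198395
uc = sqrt(0.5704606^2 + 0.95105862^2 + 0.12657211^2 + 0.072746134^2 + 0.86198395^2) = 1.4121851
U = k * uc = 3 * 1.4121851
U = 4.2366

4.2366


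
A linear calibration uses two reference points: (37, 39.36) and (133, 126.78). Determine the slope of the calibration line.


slope = (y2 - y1) / (x2 - x1)
= (126.78 - 39.36) / (133 - 37)
= 87.4200 / 96
= 0.9106

0.9106


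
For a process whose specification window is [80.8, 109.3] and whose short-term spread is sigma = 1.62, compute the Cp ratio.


Cp = (USL - LSL) / (6 * sigma)
= (109.3 - 80.8) / (6 * 1.62)
= 28.5000 / 9.7200
= 2.9321

2.9321


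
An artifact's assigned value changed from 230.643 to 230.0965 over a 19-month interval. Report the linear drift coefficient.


rate = (v2 - v1) / months
= (230.0965 - 230.643) / 19
= -0.5465 / 19
= -0.0288

-0.0288


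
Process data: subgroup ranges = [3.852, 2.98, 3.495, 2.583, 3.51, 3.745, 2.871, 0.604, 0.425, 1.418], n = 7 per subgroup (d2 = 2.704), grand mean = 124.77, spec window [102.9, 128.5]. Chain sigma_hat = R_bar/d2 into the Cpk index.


R_bar = (3.852 + 2.98 + 3.495 + 2.583 + 3.51 + 3.745 + 2.871 + 0.604 + 0.425 + 1.418) / 10 = 2.5483
sigma = R_bar / d2 = 2.5483 / 2.704 = 0.94241864
Cp = (USL - LSL)/(6*sigma) = (128.5 - 102.9)/(6*0.94241864) = 4.5274
Cpu = (128.5 - 124.77)/(3*0.94241864) = 1.3193
Cpl = (124.77 - 102.9)/(3*0.94241864) = 7.7354
Cpk = min(Cpu, Cpl) = 1.3193

1.3193


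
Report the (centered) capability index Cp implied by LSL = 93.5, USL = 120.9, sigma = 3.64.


Cp = (USL - LSL) / (6 * sigma)
= (120.9 - 93.5) / (6 * 3.64)
= 27.4000 / 21.8400
= 1.2546

1.2546


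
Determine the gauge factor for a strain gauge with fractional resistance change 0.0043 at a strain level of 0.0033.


GF = (dR/R) / epsilon
= 0.0043 / 0.0033
= 1.3030

1.3030


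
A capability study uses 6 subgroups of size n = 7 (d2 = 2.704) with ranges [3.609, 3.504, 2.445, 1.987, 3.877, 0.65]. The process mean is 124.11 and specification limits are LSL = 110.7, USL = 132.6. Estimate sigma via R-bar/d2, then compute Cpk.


R_bar = (3.609 + 3.504 + 2.445 + 1.987 + 3.877 + 0.65) / 6 = 2.6786667
sigma = R_bar / d2 = 2.6786667 / 2.704 = 0.99063118
Cp = (USL - LSL)/(6*sigma) = (132.6 - 110.7)/(6*0.99063118) = 3.6845
Cpu = (132.6 - 124.11)/(3*0.99063118) = 2.8568
Cpl = (124.11 - 110.7)/(3*0.99063118) = 4.5123
Cpk = min(Cpu, Cpl) = 2.8568

2.8568


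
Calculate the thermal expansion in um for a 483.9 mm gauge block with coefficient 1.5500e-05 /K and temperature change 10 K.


dL = L * alpha * dT
= 483.9 * 1.5500e-05 * 10
= 0.0750045 mm
dL_um = 0.0750045 * 1000 = 75.0045 um

75.0045


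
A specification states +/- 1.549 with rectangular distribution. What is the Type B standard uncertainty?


u_B = half_width / sqrt(3)
u_B = 1.549 / 1.7320508
u_B = 0.8943

0.8943


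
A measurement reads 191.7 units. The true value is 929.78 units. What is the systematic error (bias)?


Systematic error = measured - true
= 191.7 - 929.78
= -738.0800

-738.0800


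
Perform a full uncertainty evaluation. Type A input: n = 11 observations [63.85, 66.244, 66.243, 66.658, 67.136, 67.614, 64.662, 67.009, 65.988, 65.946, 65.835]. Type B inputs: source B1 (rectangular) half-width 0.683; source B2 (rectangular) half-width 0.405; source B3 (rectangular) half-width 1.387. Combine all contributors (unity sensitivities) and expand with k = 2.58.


mean = (63.85 + 66.244 + 66.243 + 66.658 + 67.136 + 67.614 + 64.662 + 67.009 + 65.988 + 65.946 + 65.835) / 11 = 66.10772727
s = sqrt(sum((x - mean)^2)/(n-1)) = 1.0853798
u_A = s / sqrt(n) = 1.0853798 / sqrt(11) = 0.32725432
u_B1 = 0.683 / sqrt(3) = 0.39433023
u_B2 = 0.405 / sqrt(3) = 0.23382686
u_B3 = 1.387 / sqrt(3) = 0.80078482
uc = sqrt(0.32725432^2 + 0.39433023^2 + 0.23382686^2 + 0.80078482^2) = 0.9790419
U = k * uc = 2.58 * 0.9790419
U = 2.5259

2.5259


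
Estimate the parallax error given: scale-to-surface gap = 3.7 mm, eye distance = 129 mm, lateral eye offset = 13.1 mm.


error = h * offset / d
= 3.7 * 13.1 / 129
= 0.3757

0.3757


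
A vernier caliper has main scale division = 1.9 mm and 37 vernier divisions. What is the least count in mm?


LC = MSD / n_div
= 1.9 / 37
= 0.0514

0.0514


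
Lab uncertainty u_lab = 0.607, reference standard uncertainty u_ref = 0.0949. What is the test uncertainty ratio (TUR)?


TUR = u_lab / u_ref
= 0.607 / 0.0949
= 6.3962

6.3962


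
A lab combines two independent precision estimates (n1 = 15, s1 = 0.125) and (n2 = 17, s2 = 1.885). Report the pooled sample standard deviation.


s_p = sqrt(((n1-1)*s1^2 + (n2-1)*s2^2) / (n1+n2-2))
numerator = (15-1)*0.125^2 + (17-1)*1.885^2 = 0.21875 + 56.8516 = 57.07035
denominator = 15 + 17 - 2 = 30
s_p^2 = 57.07035 / 30 = 1.902345
s_p = sqrt(1.902345) = 1.3793

1.3793


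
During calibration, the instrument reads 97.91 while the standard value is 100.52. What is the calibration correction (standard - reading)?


Correction = standard - reading
= 100.52 - 97.91
= 2.6100

2.6100


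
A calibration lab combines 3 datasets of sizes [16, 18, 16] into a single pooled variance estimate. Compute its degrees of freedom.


nu = sum_i (n_i - 1)
nu = ((16 - 1) + (18 - 1) + (16 - 1))
nu = 15 + 17 + 15
nu = 47

47


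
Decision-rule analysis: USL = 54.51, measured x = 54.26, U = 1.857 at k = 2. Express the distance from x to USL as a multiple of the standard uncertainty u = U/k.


u = U / k = 1.857 / 2 = 0.9285
margin = |USL - x| = |54.51 - 54.26| = 0.25
z = margin / u = 0.25 / 0.9285
z = 0.2693

0.2693


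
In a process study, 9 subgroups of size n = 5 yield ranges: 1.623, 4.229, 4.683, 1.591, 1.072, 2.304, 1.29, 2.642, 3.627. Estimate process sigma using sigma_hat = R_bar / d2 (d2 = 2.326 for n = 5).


R_bar = (1.623 + 4.229 + 4.683 + 1.591 + 1.072 + 2.304 + 1.29 + 2.642 + 3.627) / 9
R_bar = 23.061 / 9 = 2.5623333
sigma_hat = R_bar / d2 = 2.5623333 / 2.326 = 1.1016

1.1016


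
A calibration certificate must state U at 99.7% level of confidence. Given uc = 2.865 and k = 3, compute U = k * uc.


U = k * uc
U = 3 * 2.865
U = 8.5950

8.5950


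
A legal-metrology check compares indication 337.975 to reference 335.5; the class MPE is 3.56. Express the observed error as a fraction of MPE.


e = indication - reference = 337.975 - 335.5 = 2.4750
|e| = 2.4750
ratio = |e| / MPE = 2.4750 / 3.56
ratio = 0.6952

0.6952


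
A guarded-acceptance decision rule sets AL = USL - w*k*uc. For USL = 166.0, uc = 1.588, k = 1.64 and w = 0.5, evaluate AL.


U = k * uc = 1.64 * 1.588 = 2.60432
guard band g = w * U = 0.5 * 2.60432 = 1.30216
AL = USL - g = 166.0 - 1.30216
AL = 164.6978

164.6978


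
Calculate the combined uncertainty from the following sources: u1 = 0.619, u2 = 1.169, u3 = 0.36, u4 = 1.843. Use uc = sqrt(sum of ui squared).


uc = sqrt(0.619^2 + 1.169^2 + 0.36^2 + 1.843^2)
uc = sqrt(5.275971)
uc = 2.2969

2.2969


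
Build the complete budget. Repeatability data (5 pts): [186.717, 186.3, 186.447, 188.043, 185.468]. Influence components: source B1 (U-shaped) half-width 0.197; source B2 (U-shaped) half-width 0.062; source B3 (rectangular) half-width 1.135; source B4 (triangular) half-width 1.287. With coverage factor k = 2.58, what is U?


mean = (186.717 + 186.3 + 186.447 + 188.043 + 185.468) / 5 = 186.595
s = sqrt(sum((x - mean)^2)/(n-1)) = 0.93416353
u_A = s / sqrt(n) = 0.93416353 / sqrt(5) = 0.41777063
u_B1 = 0.197 / sqrt(2) = 0.13930004
u_B2 = 0.062 / sqrt(2) = 0.04384062
u_B3 = 1.135 / sqrt(3) = 0.65529256
u_B4 = 1.287 / sqrt(6) = 0.52541555
uc = sqrt(0.41777063^2 + 0.13930004^2 + 0.04384062^2 + 0.65529256^2 + 0.52541555^2) = 0.94938329
U = k * uc = 2.58 * 0.94938329
U = 2.4494

2.4494


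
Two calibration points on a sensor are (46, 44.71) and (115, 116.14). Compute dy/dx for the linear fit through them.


slope = (y2 - y1) / (x2 - x1)
= (116.14 - 44.71) / (115 - 46)
= 71.4300 / 69
= 1.0352

1.0352


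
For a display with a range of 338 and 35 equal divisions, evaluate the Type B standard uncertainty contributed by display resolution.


resolution = range / divisions
resolution = 338 / 35 = 9.6571429
u_res = resolution / (2*sqrt(3))
u_res = 9.6571429 / 3.4641016
u_res = 2.7878

2.7878


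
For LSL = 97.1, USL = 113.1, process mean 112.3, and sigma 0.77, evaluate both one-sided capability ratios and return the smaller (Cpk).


Cpu = (USL - mean) / (3*sigma) = (113.1 - 112.3) / (3*0.77) = 0.3463
Cpl = (mean - LSL) / (3*sigma) = (112.3 - 97.1) / (3*0.77) = 6.5801
Cpk = min(Cpu, Cpl) = 0.3463

0.3463


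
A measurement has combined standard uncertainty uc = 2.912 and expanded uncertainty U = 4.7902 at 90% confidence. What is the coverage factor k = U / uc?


k = U / uc
k = 4.7902 / 2.912
k = 1.645

1.645


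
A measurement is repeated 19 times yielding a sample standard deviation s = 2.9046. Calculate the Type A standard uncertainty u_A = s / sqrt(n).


u_A = s / sqrt(n)
u_A = 2.9046 / sqrt(19)
u_A = 2.9046 / 4.3588989
u_A = 0.6664

0.6664


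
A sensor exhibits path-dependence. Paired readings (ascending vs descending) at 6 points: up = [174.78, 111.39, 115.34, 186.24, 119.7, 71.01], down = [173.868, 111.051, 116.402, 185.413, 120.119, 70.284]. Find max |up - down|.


|174.78 - 173.868| = 0.9120
|111.39 - 111.051| = 0.3390
|115.34 - 116.402| = 1.0620
|186.24 - 185.413| = 0.8270
|119.7 - 120.119| = 0.4190
|71.01 - 70.284| = 0.7260
hysteresis = max(diffs) = 1.0620

1.0620


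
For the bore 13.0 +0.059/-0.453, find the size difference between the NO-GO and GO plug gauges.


GO = nominal - lower_tol (smallest hole = maximum material condition)
GO = 13.0 - 0.453 = 12.547
NO-GO = nominal + upper_tol (largest hole = least material condition)
NO-GO = 13.0 + 0.059 = 13.059
spread = NO-GO - GO = 13.059 - 12.547 = 0.5120

0.5120


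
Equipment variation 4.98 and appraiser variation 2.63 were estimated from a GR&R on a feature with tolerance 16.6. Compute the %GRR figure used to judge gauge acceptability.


GRR = sqrt(EV^2 + AV^2) = sqrt(4.98^2 + 2.63^2) = 5.6318114
%GRR = GRR / tol * 100 = 5.6318114 / 16.6 * 100
%GRR = 33.9266

33.9266


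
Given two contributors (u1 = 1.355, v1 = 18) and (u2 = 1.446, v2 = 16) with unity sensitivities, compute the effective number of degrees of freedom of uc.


uc = sqrt(u1^2 + u2^2) = sqrt(1.355^2 + 1.446^2) = 1.9816511
v_eff = uc^4 / (u1^4/v1 + u2^4/v2)
= 1.9816511^4 / (1.355^4/18 + 1.446^4/16)
= 15.420866 / 0.46052271
v_eff = 33.4856

33.4856


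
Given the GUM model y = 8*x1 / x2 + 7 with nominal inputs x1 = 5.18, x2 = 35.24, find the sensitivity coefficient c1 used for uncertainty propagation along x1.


y = 8*x1 / x2 + 7
dy/dx1 = 8/x2
Evaluate at x2 = 35.24: c1 = 8 / 35.24
c1 = 0.2270

0.2270


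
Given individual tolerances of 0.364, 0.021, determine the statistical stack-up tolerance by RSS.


RSS = sqrt(0.364^2 + 0.021^2)
= sqrt(0.132937)
= 0.3646

0.3646


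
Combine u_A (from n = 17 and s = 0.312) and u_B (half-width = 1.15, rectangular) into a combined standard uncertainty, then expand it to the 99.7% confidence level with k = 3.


u_A = s / sqrt(n) = 0.312 / sqrt(17) = 0.075671115
u_B = half_width / sqrt(3) = 1.15 / sqrt(3) = 0.66395281
uc = sqrt(u_A^2 + u_B^2) = sqrt(0.075671115^2 + 0.66395281^2) = 0.66825104
U = k * uc = 3 * 0.66825104
U = 2.0048

2.0048


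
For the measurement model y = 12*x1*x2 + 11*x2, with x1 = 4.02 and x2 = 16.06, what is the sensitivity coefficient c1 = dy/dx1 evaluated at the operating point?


y = 12*x1*x2 + 11*x2
dy/dx1 = 12*x2
Evaluate at x2 = 16.06: c1 = 12 * 16.06
c1 = 192.7200

192.7200


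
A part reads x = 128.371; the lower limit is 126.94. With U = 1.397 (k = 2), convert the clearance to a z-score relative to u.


u = U / k = 1.397 / 2 = 0.6985
margin = |LSL - x| = |126.94 - 128.371| = 1.431
z = margin / u = 1.431 / 0.6985
z = 2.0487

2.0487


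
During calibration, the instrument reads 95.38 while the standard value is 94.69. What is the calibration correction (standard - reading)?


Correction = standard - reading
= 94.69 - 95.38
= -0.6900

-0.6900


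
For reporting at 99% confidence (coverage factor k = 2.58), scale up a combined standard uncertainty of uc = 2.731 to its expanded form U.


U = k * uc
U = 2.58 * 2.731
U = 7.0460

7.0460


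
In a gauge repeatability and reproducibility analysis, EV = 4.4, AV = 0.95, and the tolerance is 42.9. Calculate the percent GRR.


GRR = sqrt(EV^2 + AV^2) = sqrt(4.4^2 + 0.95^2) = 4.5013887
%GRR = GRR / tol * 100 = 4.5013887 / 42.9 * 100
%GRR = 10.4927

10.4927


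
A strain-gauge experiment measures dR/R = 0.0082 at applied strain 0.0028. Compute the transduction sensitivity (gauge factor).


GF = (dR/R) / epsilon
= 0.0082 / 0.0028
= 2.9286

2.9286


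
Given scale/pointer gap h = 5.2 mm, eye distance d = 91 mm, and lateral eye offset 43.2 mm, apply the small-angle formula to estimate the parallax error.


error = h * offset / d
= 5.2 * 43.2 / 91
= 2.4686

2.4686


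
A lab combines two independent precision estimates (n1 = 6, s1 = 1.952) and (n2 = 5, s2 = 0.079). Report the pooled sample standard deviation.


s_p = sqrt(((n1-1)*s1^2 + (n2-1)*s2^2) / (n1+n2-2))
numerator = (6-1)*1.952^2 + (5-1)*0.079^2 = 19.05152 + 0.024964 = 19.076484
denominator = 6 + 5 - 2 = 9
s_p^2 = 19.076484 / 9 = 2.1196093
s_p = sqrt(2.1196093) = 1.4559

1.4559


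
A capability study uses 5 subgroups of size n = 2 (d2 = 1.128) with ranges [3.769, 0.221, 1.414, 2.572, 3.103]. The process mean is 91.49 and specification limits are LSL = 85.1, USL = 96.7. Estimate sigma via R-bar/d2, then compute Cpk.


R_bar = (3.769 + 0.221 + 1.414 + 2.572 + 3.103) / 5 = 2.2158
sigma = R_bar / d2 = 2.2158 / 1.128 = 1.9643617
Cp = (USL - LSL)/(6*sigma) = (96.7 - 85.1)/(6*1.9643617) = 0.9842
Cpu = (96.7 - 91.49)/(3*1.9643617) = 0.8841
Cpl = (91.49 - 85.1)/(3*1.9643617) = 1.0843
Cpk = min(Cpu, Cpl) = 0.8841

0.8841


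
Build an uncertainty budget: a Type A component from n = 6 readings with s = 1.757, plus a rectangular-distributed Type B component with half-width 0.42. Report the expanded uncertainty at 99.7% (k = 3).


u_A = s / sqrt(n) = 1.757 / sqrt(6) = 0.71729225
u_B = half_width / sqrt(3) = 0.42 / sqrt(3) = 0.24248711
uc = sqrt(u_A^2 + u_B^2) = sqrt(0.71729225^2 + 0.24248711^2) = 0.75717116
U = k * uc = 3 * 0.75717116
U = 2.2715

2.2715


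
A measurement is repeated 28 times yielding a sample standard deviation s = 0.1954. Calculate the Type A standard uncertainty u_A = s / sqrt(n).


u_A = s / sqrt(n)
u_A = 0.1954 / sqrt(28)
u_A = 0.1954 / 5.2915026
u_A = 0.0369

0.0369


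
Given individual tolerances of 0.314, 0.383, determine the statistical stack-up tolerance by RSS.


RSS = sqrt(0.314^2 + 0.383^2)
= sqrt(0.245285)
= 0.4953

0.4953


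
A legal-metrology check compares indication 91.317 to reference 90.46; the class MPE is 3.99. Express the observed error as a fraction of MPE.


e = indication - reference = 91.317 - 90.46 = 0.8570
|e| = 0.8570
ratio = |e| / MPE = 0.8570 / 3.99
ratio = 0.2148

0.2148


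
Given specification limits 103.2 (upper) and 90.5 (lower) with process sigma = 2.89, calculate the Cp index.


Cp = (USL - LSL) / (6 * sigma)
= (103.2 - 90.5) / (6 * 2.89)
= 12.7000 / 17.3400
= 0.7324

0.7324


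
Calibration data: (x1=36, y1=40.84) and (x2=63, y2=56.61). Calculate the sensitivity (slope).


slope = (y2 - y1) / (x2 - x1)
= (56.61 - 40.84) / (63 - 36)
= 15.7700 / 27
= 0.5841

0.5841


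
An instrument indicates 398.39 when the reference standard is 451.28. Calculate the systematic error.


Systematic error = measured - true
= 398.39 - 451.28
= -52.8900

-52.8900


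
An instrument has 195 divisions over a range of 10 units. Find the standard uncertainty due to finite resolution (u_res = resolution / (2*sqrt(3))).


resolution = range / divisions
resolution = 10 / 195 = 0.051282051
u_res = resolution / (2*sqrt(3))
u_res = 0.051282051 / 3.4641016
u_res = 0.0148

0.0148


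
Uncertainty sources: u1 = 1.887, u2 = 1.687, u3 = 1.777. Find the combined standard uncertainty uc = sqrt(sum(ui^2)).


uc = sqrt(1.887^2 + 1.687^2 + 1.777^2)
uc = sqrt(9.564467)
uc = 3.0926

3.0926


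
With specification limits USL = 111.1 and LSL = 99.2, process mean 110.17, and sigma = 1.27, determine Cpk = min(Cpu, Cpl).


Cpu = (USL - mean) / (3*sigma) = (111.1 - 110.17) / (3*1.27) = 0.2441
Cpl = (mean - LSL) / (3*sigma) = (110.17 - 99.2) / (3*1.27) = 2.8793
Cpk = min(Cpu, Cpl) = 0.2441

0.2441


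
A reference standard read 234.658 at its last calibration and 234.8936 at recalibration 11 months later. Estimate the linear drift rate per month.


rate = (v2 - v1) / months
= (234.8936 - 234.658) / 11
= 0.2356 / 11
= 0.0214

0.0214


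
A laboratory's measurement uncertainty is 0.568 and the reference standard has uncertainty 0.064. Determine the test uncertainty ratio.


TUR = u_lab / u_ref
= 0.568 / 0.064
= 8.8750

8.8750


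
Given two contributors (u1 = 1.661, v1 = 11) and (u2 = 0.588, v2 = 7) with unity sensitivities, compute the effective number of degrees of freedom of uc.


uc = sqrt(u1^2 + u2^2) = sqrt(1.661^2 + 0.588^2) = 1.762006
v_eff = uc^4 / (u1^4/v1 + u2^4/v2)
= 1.762006^4 / (1.661^4/11 + 0.588^4/7)
= 9.6389457 / 0.70904472
v_eff = 13.5943

13.5943


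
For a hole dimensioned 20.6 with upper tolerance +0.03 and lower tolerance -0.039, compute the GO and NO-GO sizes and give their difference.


GO = nominal - lower_tol (smallest hole = maximum material condition)
GO = 20.6 - 0.039 = 20.561
NO-GO = nominal + upper_tol (largest hole = least material condition)
NO-GO = 20.6 + 0.03 = 20.63
spread = NO-GO - GO = 20.63 - 20.561 = 0.0690

0.0690


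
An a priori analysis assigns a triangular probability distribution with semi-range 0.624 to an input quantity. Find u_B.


u_B = half_width / sqrt(6)
u_B = 0.624 / 2.4494897
u_B = 0.2547

0.2547


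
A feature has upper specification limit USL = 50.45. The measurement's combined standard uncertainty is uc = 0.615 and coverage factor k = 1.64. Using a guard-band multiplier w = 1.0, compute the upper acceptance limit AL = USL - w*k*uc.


U = k * uc = 1.64 * 0.615 = 1.0086
guard band g = w * U = 1.0 * 1.0086 = 1.0086
AL = USL - g = 50.45 - 1.0086
AL = 49.4414

49.4414


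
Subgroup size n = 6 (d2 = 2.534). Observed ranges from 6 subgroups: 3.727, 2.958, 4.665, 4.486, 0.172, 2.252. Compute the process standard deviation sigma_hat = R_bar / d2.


R_bar = (3.727 + 2.958 + 4.665 + 4.486 + 0.172 + 2.252) / 6
R_bar = 18.26 / 6 = 3.0433333
sigma_hat = R_bar / d2 = 3.0433333 / 2.534 = 1.2010

1.2010


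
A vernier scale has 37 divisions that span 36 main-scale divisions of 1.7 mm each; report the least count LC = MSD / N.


LC = MSD / n_div
= 1.7 / 37
= 0.0459

0.0459


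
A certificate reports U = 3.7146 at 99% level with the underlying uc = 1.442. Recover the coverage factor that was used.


k = U / uc
k = 3.7146 / 1.442
k = 2.576

2.576


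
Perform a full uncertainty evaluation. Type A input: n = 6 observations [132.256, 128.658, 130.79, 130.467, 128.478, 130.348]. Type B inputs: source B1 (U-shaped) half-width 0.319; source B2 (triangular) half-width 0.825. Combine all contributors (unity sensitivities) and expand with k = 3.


mean = (132.256 + 128.658 + 130.79 + 130.467 + 128.478 + 130.348) / 6 = 130.1661667
s = sqrt(sum((x - mean)^2)/(n-1)) = 1.4145394
u_A = s / sqrt(n) = 1.4145394 / sqrt(6) = 0.57748329
u_B1 = 0.319 / sqrt(2) = 0.22556706
u_B2 = 0.825 / sqrt(6) = 0.33680484
uc = sqrt(0.57748329^2 + 0.22556706^2 + 0.33680484^2) = 0.70555294
U = k * uc = 3 * 0.70555294
U = 2.1167

2.1167


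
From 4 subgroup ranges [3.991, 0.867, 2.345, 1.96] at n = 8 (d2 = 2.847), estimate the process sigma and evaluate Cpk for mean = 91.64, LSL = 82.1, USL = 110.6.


R_bar = (3.991 + 0.867 + 2.345 + 1.96) / 4 = 2.29075
sigma = R_bar / d2 = 2.29075 / 2.847 = 0.8046189
Cp = (USL - LSL)/(6*sigma) = (110.6 - 82.1)/(6*0.8046189) = 5.9034
Cpu = (110.6 - 91.64)/(3*0.8046189) = 7.8547
Cpl = (91.64 - 82.1)/(3*0.8046189) = 3.9522
Cpk = min(Cpu, Cpl) = 3.9522

3.9522


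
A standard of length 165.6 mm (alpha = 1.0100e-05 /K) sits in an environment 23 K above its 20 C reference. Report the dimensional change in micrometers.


dL = L * alpha * dT
= 165.6 * 1.0100e-05 * 23
= 0.0384689 mm
dL_um = 0.0384689 * 1000 = 38.4689 um

38.4689


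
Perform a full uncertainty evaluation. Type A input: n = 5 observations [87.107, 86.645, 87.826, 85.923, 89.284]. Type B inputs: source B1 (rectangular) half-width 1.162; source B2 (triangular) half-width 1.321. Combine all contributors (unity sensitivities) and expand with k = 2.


mean = (87.107 + 86.645 + 87.826 + 85.923 + 89.284) / 5 = 87.357
s = sqrt(sum((x - mean)^2)/(n-1)) = 1.280536
u_A = s / sqrt(n) = 1.280536 / sqrt(5) = 0.57267311
u_B1 = 1.162 / sqrt(3) = 0.67088101
u_B2 = 1.321 / sqrt(6) = 0.53929599
uc = sqrt(0.57267311^2 + 0.67088101^2 + 0.53929599^2) = 1.0338646
U = k * uc = 2 * 1.0338646
U = 2.0677

2.0677


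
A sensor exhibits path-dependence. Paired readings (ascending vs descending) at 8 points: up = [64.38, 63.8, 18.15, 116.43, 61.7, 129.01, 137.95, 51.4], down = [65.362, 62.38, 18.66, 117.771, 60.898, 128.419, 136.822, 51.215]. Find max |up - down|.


|64.38 - 65.362| = 0.9820
|63.8 - 62.38| = 1.4200
|18.15 - 18.66| = 0.5100
|116.43 - 117.771| = 1.3410
|61.7 - 60.898| = 0.8020
|129.01 - 128.419| = 0.5910
|137.95 - 136.822| = 1.1280
|51.4 - 51.215| = 0.1850
hysteresis = max(diffs) = 1.4200

1.4200


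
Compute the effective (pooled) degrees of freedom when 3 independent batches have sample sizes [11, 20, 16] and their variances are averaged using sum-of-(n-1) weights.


nu = sum_i (n_i - 1)
nu = ((11 - 1) + (20 - 1) + (16 - 1))
nu = 10 + 19 + 15
nu = 44

44


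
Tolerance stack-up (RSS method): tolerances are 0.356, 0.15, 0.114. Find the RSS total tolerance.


RSS = sqrt(0.356^2 + 0.15^2 + 0.114^2)
= sqrt(0.162232)
= 0.4028

0.4028


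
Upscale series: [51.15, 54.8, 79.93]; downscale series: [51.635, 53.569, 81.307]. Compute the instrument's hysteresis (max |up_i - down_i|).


|51.15 - 51.635| = 0.4850
|54.8 - 53.569| = 1.2310
|79.93 - 81.307| = 1.3770
hysteresis = max(diffs) = 1.3770

1.3770


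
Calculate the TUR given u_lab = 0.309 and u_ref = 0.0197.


TUR = u_lab / u_ref
= 0.309 / 0.0197
= 15.6853

15.6853


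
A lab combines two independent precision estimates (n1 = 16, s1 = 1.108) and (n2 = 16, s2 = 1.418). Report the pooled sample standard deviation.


s_p = sqrt(((n1-1)*s1^2 + (n2-1)*s2^2) / (n1+n2-2))
numerator = (16-1)*1.108^2 + (16-1)*1.418^2 = 18.41496 + 30.16086 = 48.57582
denominator = 16 + 16 - 2 = 30
s_p^2 = 48.57582 / 30 = 1.619194
s_p = sqrt(1.619194) = 1.2725

1.2725


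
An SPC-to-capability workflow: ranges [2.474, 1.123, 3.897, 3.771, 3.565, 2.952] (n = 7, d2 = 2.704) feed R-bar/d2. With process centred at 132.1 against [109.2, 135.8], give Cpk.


R_bar = (2.474 + 1.123 + 3.897 + 3.771 + 3.565 + 2.952) / 6 = 2.9636667
sigma = R_bar / d2 = 2.9636667 / 2.704 = 1.0960306
Cp = (USL - LSL)/(6*sigma) = (135.8 - 109.2)/(6*1.0960306) = 4.0449
Cpu = (135.8 - 132.1)/(3*1.0960306) = 1.1253
Cpl = (132.1 - 109.2)/(3*1.0960306) = 6.9645
Cpk = min(Cpu, Cpl) = 1.1253

1.1253


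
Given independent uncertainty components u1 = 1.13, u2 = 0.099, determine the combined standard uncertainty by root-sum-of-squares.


uc = sqrt(1.13^2 + 0.099^2)
uc = sqrt(1.286701)
uc = 1.1343

1.1343


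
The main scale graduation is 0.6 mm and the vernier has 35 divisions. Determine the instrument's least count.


LC = MSD / n_div
= 0.6 / 35
= 0.0171

0.0171


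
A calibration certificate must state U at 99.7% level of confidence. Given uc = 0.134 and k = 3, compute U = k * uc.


U = k * uc
U = 3 * 0.134
U = 0.4020

0.4020


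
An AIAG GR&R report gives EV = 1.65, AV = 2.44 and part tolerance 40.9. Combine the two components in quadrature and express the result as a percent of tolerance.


GRR = sqrt(EV^2 + AV^2) = sqrt(1.65^2 + 2.44^2) = 2.945522
%GRR = GRR / tol * 100 = 2.945522 / 40.9 * 100
%GRR = 7.2018

7.2018


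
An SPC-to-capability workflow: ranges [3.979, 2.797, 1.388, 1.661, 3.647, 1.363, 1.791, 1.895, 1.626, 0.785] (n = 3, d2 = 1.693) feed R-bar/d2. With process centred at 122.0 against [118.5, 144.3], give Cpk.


R_bar = (3.979 + 2.797 + 1.388 + 1.661 + 3.647 + 1.363 + 1.791 + 1.895 + 1.626 + 0.785) / 10 = 2.0932
sigma = R_bar / d2 = 2.0932 / 1.693 = 1.2363851
Cp = (USL - LSL)/(6*sigma) = (144.3 - 118.5)/(6*1.2363851) = 3.4779
Cpu = (144.3 - 122.0)/(3*1.2363851) = 6.0122
Cpl = (122.0 - 118.5)/(3*1.2363851) = 0.9436
Cpk = min(Cpu, Cpl) = 0.9436

0.9436


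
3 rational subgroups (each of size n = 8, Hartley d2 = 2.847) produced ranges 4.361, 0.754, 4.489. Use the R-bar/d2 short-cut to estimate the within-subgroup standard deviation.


R_bar = (4.361 + 0.754 + 4.489) / 3
R_bar = 9.604 / 3 = 3.2013333
sigma_hat = R_bar / d2 = 3.2013333 / 2.847 = 1.1245

1.1245


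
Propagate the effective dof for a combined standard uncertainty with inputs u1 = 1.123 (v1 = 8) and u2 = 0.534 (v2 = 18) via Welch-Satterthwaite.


uc = sqrt(u1^2 + u2^2) = sqrt(1.123^2 + 0.534^2) = 1.2434971
v_eff = uc^4 / (u1^4/v1 + u2^4/v2)
= 1.2434971^4 / (1.123^4/8 + 0.534^4/18)
= 2.3909974 / 0.20332324
v_eff = 11.7596

11.7596


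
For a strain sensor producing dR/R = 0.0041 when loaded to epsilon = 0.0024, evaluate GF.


GF = (dR/R) / epsilon
= 0.0041 / 0.0024
= 1.7083

1.7083


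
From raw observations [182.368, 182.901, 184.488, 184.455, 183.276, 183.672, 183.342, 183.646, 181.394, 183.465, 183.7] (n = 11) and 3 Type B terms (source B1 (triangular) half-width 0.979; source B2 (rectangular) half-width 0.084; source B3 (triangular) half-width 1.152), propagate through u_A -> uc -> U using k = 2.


mean = (182.368 + 182.901 + 184.488 + 184.455 + 183.276 + 183.672 + 183.342 + 183.646 + 181.394 + 183.465 + 183.7) / 11 = 183.337
s = sqrt(sum((x - mean)^2)/(n-1)) = 0.88536072
u_A = s / sqrt(n) = 0.88536072 / sqrt(11) = 0.2669463
u_B1 = 0.979 / sqrt(6) = 0.39967508
u_B2 = 0.084 / sqrt(3) = 0.048497423
u_B3 = 1.152 / sqrt(6) = 0.47030203
uc = sqrt(0.2669463^2 + 0.39967508^2 + 0.048497423^2 + 0.47030203^2) = 0.67419322
U = k * uc = 2 * 0.67419322
U = 1.3484

1.3484


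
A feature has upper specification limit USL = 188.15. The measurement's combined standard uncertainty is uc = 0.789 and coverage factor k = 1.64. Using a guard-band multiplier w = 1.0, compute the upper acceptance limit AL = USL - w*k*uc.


U = k * uc = 1.64 * 0.789 = 1.29396
guard band g = w * U = 1.0 * 1.29396 = 1.29396
AL = USL - g = 188.15 - 1.29396
AL = 186.8560

186.8560


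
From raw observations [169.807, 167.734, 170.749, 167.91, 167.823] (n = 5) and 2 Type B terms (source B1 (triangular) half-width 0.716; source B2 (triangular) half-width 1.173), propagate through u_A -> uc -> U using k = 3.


mean = (169.807 + 167.734 + 170.749 + 167.91 + 167.823) / 5 = 168.8046
s = sqrt(sum((x - mean)^2)/(n-1)) = 1.3870408
u_A = s / sqrt(n) = 1.3870408 / sqrt(5) = 0.6203035
u_B1 = 0.716 / sqrt(6) = 0.29230578
u_B2 = 1.173 / sqrt(6) = 0.47887524
uc = sqrt(0.6203035^2 + 0.29230578^2 + 0.47887524^2) = 0.83638544
U = k * uc = 3 * 0.83638544
U = 2.5092

2.5092


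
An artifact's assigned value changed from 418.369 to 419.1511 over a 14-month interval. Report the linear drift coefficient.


rate = (v2 - v1) / months
= (419.1511 - 418.369) / 14
= 0.7821 / 14
= 0.0559

0.0559


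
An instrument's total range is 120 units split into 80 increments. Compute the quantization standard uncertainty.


resolution = range / divisions
resolution = 120 / 80 = 1.5
u_res = resolution / (2*sqrt(3))
u_res = 1.5 / 3.4641016
u_res = 0.4330

0.4330


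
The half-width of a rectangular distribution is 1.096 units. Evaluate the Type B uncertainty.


u_B = half_width / sqrt(3)
u_B = 1.096 / 1.7320508
u_B = 0.6328

0.6328


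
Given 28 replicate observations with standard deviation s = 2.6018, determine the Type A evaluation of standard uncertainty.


u_A = s / sqrt(n)
u_A = 2.6018 / sqrt(28)
u_A = 2.6018 / 5.2915026
u_A = 0.4917

0.4917


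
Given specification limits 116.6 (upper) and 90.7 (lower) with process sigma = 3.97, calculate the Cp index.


Cp = (USL - LSL) / (6 * sigma)
= (116.6 - 90.7) / (6 * 3.97)
= 25.9000 / 23.8200
= 1.0873

1.0873


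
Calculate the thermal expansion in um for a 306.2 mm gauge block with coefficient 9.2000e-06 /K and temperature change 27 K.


dL = L * alpha * dT
= 306.2 * 9.2000e-06 * 27
= 0.0760601 mm
dL_um = 0.0760601 * 1000 = 76.0601 um

76.0601


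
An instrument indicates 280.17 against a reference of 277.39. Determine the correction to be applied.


Correction = standard - reading
= 277.39 - 280.17
= -2.7800

-2.7800


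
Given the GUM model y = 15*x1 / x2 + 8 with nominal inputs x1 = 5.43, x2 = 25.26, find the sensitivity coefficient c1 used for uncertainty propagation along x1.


y = 15*x1 / x2 + 8
dy/dx1 = 15/x2
Evaluate at x2 = 25.26: c1 = 15 / 25.26
c1 = 0.5938

0.5938


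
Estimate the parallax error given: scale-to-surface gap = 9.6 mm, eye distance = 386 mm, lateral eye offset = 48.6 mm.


error = h * offset / d
= 9.6 * 48.6 / 386
= 1.2087

1.2087


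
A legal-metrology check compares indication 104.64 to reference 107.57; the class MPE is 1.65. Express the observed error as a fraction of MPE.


e = indication - reference = 104.64 - 107.57 = -2.9300
|e| = 2.9300
ratio = |e| / MPE = 2.9300 / 1.65
ratio = 1.7758

1.7758


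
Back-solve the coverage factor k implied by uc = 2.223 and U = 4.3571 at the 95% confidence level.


k = U / uc
k = 4.3571 / 2.223
k = 1.96

1.96


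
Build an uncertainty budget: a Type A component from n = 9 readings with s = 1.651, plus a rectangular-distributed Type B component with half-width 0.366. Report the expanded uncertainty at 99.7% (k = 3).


u_A = s / sqrt(n) = 1.651 / sqrt(9) = 0.55033333
u_B = half_width / sqrt(3) = 0.366 / sqrt(3) = 0.2113102
uc = sqrt(u_A^2 + u_B^2) = sqrt(0.55033333^2 + 0.2113102^2) = 0.58950723
U = k * uc = 3 * 0.58950723
U = 1.7685

1.7685


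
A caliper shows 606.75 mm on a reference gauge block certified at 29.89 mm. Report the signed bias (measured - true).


Systematic error = measured - true
= 606.75 - 29.89
= 576.8600

576.8600


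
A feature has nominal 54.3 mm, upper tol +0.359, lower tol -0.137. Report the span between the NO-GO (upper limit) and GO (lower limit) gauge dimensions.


GO = nominal - lower_tol (smallest hole = maximum material condition)
GO = 54.3 - 0.137 = 54.163
NO-GO = nominal + upper_tol (largest hole = least material condition)
NO-GO = 54.3 + 0.359 = 54.659
spread = NO-GO - GO = 54.659 - 54.163 = 0.4960

0.4960


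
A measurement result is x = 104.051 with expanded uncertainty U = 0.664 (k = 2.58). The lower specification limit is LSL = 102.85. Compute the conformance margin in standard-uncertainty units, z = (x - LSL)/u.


u = U / k = 0.664 / 2.58 = 0.25736434
margin = |LSL - x| = |102.85 - 104.051| = 1.201
z = margin / u = 1.201 / 0.25736434
z = 4.6665

4.6665


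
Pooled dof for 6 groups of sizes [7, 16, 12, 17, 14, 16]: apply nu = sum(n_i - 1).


nu = sum_i (n_i - 1)
nu = ((7 - 1) + (16 - 1) + (12 - 1) + (17 - 1) + (14 - 1) + (16 - 1))
nu = 6 + 15 + 11 + 16 + 13 + 15
nu = 76

76


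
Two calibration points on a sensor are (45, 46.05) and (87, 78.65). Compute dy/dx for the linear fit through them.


slope = (y2 - y1) / (x2 - x1)
= (78.65 - 46.05) / (87 - 45)
= 32.6000 / 42
= 0.7762

0.7762


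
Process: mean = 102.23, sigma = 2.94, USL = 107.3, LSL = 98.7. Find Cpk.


Cpu = (USL - mean) / (3*sigma) = (107.3 - 102.23) / (3*2.94) = 0.5748
Cpl = (mean - LSL) / (3*sigma) = (102.23 - 98.7) / (3*2.94) = 0.4002
Cpk = min(Cpu, Cpl) = 0.4002

0.4002


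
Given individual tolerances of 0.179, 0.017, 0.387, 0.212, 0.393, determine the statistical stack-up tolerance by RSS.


RSS = sqrt(0.179^2 + 0.017^2 + 0.387^2 + 0.212^2 + 0.393^2)
= sqrt(0.381492)
= 0.6177

0.6177


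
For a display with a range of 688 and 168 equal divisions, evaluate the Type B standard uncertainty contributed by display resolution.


resolution = range / divisions
resolution = 688 / 168 = 4.0952381
u_res = resolution / (2*sqrt(3))
u_res = 4.0952381 / 3.4641016
u_res = 1.1822

1.1822


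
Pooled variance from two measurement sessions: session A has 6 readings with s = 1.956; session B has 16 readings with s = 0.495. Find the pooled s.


s_p = sqrt(((n1-1)*s1^2 + (n2-1)*s2^2) / (n1+n2-2))
numerator = (6-1)*1.956^2 + (16-1)*0.495^2 = 19.12968 + 3.675375 = 22.805055
denominator = 6 + 16 - 2 = 20
s_p^2 = 22.805055 / 20 = 1.1402527
s_p = sqrt(1.1402527) = 1.0678

1.0678


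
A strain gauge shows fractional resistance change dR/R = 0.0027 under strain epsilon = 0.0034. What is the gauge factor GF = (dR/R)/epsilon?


GF = (dR/R) / epsilon
= 0.0027 / 0.0034
= 0.7941

0.7941


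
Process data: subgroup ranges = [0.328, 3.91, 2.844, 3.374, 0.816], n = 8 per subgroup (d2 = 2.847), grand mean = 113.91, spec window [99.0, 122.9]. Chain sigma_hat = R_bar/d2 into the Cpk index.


R_bar = (0.328 + 3.91 + 2.844 + 3.374 + 0.816) / 5 = 2.2544
sigma = R_bar / d2 = 2.2544 / 2.847 = 0.79185107
Cp = (USL - LSL)/(6*sigma) = (122.9 - 99.0)/(6*0.79185107) = 5.0304
Cpu = (122.9 - 113.91)/(3*0.79185107) = 3.7844
Cpl = (113.91 - 99.0)/(3*0.79185107) = 6.2764
Cpk = min(Cpu, Cpl) = 3.7844

3.7844


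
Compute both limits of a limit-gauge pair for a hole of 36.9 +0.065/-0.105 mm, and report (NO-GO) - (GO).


GO = nominal - lower_tol (smallest hole = maximum material condition)
GO = 36.9 - 0.105 = 36.795
NO-GO = nominal + upper_tol (largest hole = least material condition)
NO-GO = 36.9 + 0.065 = 36.965
spread = NO-GO - GO = 36.965 - 36.795 = 0.1700

0.1700


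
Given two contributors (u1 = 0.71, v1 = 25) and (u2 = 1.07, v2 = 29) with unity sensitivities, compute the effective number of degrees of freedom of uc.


uc = sqrt(u1^2 + u2^2) = sqrt(0.71^2 + 1.07^2) = 1.2841339
v_eff = uc^4 / (u1^4/v1 + u2^4/v2)
= 1.2841339^4 / (0.71^4/25 + 1.07^4/29)
= 2.7192006 / 0.055364535
v_eff = 49.1145

49.1145


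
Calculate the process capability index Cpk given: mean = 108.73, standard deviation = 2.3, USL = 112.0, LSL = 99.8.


Cpu = (USL - mean) / (3*sigma) = (112.0 - 108.73) / (3*2.3) = 0.4739
Cpl = (mean - LSL) / (3*sigma) = (108.73 - 99.8) / (3*2.3) = 1.2942
Cpk = min(Cpu, Cpl) = 0.4739

0.4739


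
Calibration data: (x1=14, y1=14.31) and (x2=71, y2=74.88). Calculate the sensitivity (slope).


slope = (y2 - y1) / (x2 - x1)
= (74.88 - 14.31) / (71 - 14)
= 60.5700 / 57
= 1.0626

1.0626


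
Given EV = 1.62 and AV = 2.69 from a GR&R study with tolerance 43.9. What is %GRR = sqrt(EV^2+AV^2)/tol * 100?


GRR = sqrt(EV^2 + AV^2) = sqrt(1.62^2 + 2.69^2) = 3.1401433
%GRR = GRR / tol * 100 = 3.1401433 / 43.9 * 100
%GRR = 7.1529

7.1529


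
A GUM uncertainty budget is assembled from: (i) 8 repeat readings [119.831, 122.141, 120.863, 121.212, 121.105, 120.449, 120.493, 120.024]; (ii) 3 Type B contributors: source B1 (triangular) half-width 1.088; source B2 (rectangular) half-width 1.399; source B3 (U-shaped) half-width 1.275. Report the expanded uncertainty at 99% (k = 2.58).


mean = (119.831 + 122.141 + 120.863 + 121.212 + 121.105 + 120.449 + 120.493 + 120.024) / 8 = 120.76475
s = sqrt(sum((x - mean)^2)/(n-1)) = 0.73811202
u_A = s / sqrt(n) = 0.73811202 / sqrt(8) = 0.26096201
u_B1 = 1.088 / sqrt(6) = 0.44417414
u_B2 = 1.399 / sqrt(3) = 0.80771303
u_B3 = 1.275 / sqrt(2) = 0.90156115
uc = sqrt(0.26096201^2 + 0.44417414^2 + 0.80771303^2 + 0.90156115^2) = 1.3155245
U = k * uc = 2.58 * 1.3155245
U = 3.3941

3.3941


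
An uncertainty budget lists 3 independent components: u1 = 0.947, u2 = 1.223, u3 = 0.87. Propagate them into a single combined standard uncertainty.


uc = sqrt(0.947^2 + 1.223^2 + 0.87^2)
uc = sqrt(3.149438)
uc = 1.7747

1.7747


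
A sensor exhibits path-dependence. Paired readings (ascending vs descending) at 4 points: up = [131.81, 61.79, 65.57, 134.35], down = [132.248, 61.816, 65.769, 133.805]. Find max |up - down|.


|131.81 - 132.248| = 0.4380
|61.79 - 61.816| = 0.0260
|65.57 - 65.769| = 0.1990
|134.35 - 133.805| = 0.5450
hysteresis = max(diffs) = 0.5450

0.5450


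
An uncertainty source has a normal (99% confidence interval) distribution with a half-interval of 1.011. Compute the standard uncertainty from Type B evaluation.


u_B = half_width / 2.576
u_B = 1.011 / 2.576
u_B = 0.3925

0.3925


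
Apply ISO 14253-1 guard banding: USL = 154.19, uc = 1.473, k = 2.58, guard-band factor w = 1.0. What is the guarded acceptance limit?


U = k * uc = 2.58 * 1.473 = 3.80034
guard band g = w * U = 1.0 * 3.80034 = 3.80034
AL = USL - g = 154.19 - 3.80034
AL = 150.3897

150.3897


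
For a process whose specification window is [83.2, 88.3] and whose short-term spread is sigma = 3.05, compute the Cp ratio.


Cp = (USL - LSL) / (6 * sigma)
= (88.3 - 83.2) / (6 * 3.05)
= 5.1000 / 18.3000
= 0.2787

0.2787


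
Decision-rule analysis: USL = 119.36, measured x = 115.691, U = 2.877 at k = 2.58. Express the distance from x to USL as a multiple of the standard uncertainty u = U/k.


u = U / k = 2.877 / 2.58 = 1.1151163
margin = |USL - x| = |119.36 - 115.691| = 3.669
z = margin / u = 3.669 / 1.1151163
z = 3.2902

3.2902


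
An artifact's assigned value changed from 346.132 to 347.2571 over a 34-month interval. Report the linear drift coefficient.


rate = (v2 - v1) / months
= (347.2571 - 346.132) / 34
= 1.1251 / 34
= 0.0331

0.0331


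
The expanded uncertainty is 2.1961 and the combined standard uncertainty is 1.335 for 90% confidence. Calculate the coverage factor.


k = U / uc
k = 2.1961 / 1.335
k = 1.645

1.645


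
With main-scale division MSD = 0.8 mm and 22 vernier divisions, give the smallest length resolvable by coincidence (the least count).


LC = MSD / n_div
= 0.8 / 22
= 0.0364

0.0364


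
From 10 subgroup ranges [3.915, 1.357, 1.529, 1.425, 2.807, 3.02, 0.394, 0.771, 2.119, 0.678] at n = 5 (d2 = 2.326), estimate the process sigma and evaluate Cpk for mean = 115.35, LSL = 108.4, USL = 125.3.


R_bar = (3.915 + 1.357 + 1.529 + 1.425 + 2.807 + 3.02 + 0.394 + 0.771 + 2.119 + 0.678) / 10 = 1.8015
sigma = R_bar / d2 = 1.8015 / 2.326 = 0.77450559
Cp = (USL - LSL)/(6*sigma) = (125.3 - 108.4)/(6*0.77450559) = 3.6367
Cpu = (125.3 - 115.35)/(3*0.77450559) = 4.2823
Cpl = (115.35 - 108.4)/(3*0.77450559) = 2.9912
Cpk = min(Cpu, Cpl) = 2.9912

2.9912
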